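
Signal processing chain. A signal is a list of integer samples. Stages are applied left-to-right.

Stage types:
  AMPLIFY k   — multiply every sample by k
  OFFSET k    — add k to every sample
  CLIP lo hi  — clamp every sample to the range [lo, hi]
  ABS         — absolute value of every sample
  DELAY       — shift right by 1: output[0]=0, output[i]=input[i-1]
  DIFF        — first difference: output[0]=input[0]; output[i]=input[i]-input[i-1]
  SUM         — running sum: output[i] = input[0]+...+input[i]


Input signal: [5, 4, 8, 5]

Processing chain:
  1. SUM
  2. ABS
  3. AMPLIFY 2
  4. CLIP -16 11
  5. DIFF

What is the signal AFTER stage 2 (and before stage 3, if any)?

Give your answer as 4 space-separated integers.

Answer: 5 9 17 22

Derivation:
Input: [5, 4, 8, 5]
Stage 1 (SUM): sum[0..0]=5, sum[0..1]=9, sum[0..2]=17, sum[0..3]=22 -> [5, 9, 17, 22]
Stage 2 (ABS): |5|=5, |9|=9, |17|=17, |22|=22 -> [5, 9, 17, 22]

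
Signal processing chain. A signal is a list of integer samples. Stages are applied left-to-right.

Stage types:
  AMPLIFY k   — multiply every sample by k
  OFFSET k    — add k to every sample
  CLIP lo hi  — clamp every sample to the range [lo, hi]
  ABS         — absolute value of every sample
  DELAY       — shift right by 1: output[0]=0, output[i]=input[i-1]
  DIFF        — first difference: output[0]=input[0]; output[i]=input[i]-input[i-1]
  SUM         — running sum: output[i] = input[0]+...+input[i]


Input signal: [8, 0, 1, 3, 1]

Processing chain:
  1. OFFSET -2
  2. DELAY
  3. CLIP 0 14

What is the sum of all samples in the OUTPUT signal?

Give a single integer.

Input: [8, 0, 1, 3, 1]
Stage 1 (OFFSET -2): 8+-2=6, 0+-2=-2, 1+-2=-1, 3+-2=1, 1+-2=-1 -> [6, -2, -1, 1, -1]
Stage 2 (DELAY): [0, 6, -2, -1, 1] = [0, 6, -2, -1, 1] -> [0, 6, -2, -1, 1]
Stage 3 (CLIP 0 14): clip(0,0,14)=0, clip(6,0,14)=6, clip(-2,0,14)=0, clip(-1,0,14)=0, clip(1,0,14)=1 -> [0, 6, 0, 0, 1]
Output sum: 7

Answer: 7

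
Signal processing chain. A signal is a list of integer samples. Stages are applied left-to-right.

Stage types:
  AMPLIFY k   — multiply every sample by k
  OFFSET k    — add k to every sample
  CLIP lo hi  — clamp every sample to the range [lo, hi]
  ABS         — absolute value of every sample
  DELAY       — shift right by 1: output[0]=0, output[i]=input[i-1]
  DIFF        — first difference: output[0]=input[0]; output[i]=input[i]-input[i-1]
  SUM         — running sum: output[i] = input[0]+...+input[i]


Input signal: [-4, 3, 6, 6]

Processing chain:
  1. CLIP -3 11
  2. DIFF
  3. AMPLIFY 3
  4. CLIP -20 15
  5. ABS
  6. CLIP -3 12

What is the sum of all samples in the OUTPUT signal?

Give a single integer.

Input: [-4, 3, 6, 6]
Stage 1 (CLIP -3 11): clip(-4,-3,11)=-3, clip(3,-3,11)=3, clip(6,-3,11)=6, clip(6,-3,11)=6 -> [-3, 3, 6, 6]
Stage 2 (DIFF): s[0]=-3, 3--3=6, 6-3=3, 6-6=0 -> [-3, 6, 3, 0]
Stage 3 (AMPLIFY 3): -3*3=-9, 6*3=18, 3*3=9, 0*3=0 -> [-9, 18, 9, 0]
Stage 4 (CLIP -20 15): clip(-9,-20,15)=-9, clip(18,-20,15)=15, clip(9,-20,15)=9, clip(0,-20,15)=0 -> [-9, 15, 9, 0]
Stage 5 (ABS): |-9|=9, |15|=15, |9|=9, |0|=0 -> [9, 15, 9, 0]
Stage 6 (CLIP -3 12): clip(9,-3,12)=9, clip(15,-3,12)=12, clip(9,-3,12)=9, clip(0,-3,12)=0 -> [9, 12, 9, 0]
Output sum: 30

Answer: 30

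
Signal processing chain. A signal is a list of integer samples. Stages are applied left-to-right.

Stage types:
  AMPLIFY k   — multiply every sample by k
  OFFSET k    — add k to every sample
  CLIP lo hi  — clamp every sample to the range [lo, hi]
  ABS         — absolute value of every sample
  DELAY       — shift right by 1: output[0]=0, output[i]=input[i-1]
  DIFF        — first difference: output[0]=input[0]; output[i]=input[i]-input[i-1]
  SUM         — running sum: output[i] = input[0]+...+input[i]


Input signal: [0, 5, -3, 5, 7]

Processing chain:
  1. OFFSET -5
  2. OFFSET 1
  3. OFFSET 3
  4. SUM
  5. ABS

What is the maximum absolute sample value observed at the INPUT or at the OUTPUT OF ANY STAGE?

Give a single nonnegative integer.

Input: [0, 5, -3, 5, 7] (max |s|=7)
Stage 1 (OFFSET -5): 0+-5=-5, 5+-5=0, -3+-5=-8, 5+-5=0, 7+-5=2 -> [-5, 0, -8, 0, 2] (max |s|=8)
Stage 2 (OFFSET 1): -5+1=-4, 0+1=1, -8+1=-7, 0+1=1, 2+1=3 -> [-4, 1, -7, 1, 3] (max |s|=7)
Stage 3 (OFFSET 3): -4+3=-1, 1+3=4, -7+3=-4, 1+3=4, 3+3=6 -> [-1, 4, -4, 4, 6] (max |s|=6)
Stage 4 (SUM): sum[0..0]=-1, sum[0..1]=3, sum[0..2]=-1, sum[0..3]=3, sum[0..4]=9 -> [-1, 3, -1, 3, 9] (max |s|=9)
Stage 5 (ABS): |-1|=1, |3|=3, |-1|=1, |3|=3, |9|=9 -> [1, 3, 1, 3, 9] (max |s|=9)
Overall max amplitude: 9

Answer: 9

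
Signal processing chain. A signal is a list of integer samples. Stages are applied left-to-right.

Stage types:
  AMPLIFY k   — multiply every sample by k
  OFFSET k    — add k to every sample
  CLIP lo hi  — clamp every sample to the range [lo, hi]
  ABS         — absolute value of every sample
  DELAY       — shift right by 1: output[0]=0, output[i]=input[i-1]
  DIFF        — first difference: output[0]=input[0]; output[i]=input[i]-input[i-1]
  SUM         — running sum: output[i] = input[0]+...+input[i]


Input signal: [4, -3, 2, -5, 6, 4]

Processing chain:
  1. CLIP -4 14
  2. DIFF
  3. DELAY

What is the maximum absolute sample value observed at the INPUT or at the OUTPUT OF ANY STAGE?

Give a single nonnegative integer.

Input: [4, -3, 2, -5, 6, 4] (max |s|=6)
Stage 1 (CLIP -4 14): clip(4,-4,14)=4, clip(-3,-4,14)=-3, clip(2,-4,14)=2, clip(-5,-4,14)=-4, clip(6,-4,14)=6, clip(4,-4,14)=4 -> [4, -3, 2, -4, 6, 4] (max |s|=6)
Stage 2 (DIFF): s[0]=4, -3-4=-7, 2--3=5, -4-2=-6, 6--4=10, 4-6=-2 -> [4, -7, 5, -6, 10, -2] (max |s|=10)
Stage 3 (DELAY): [0, 4, -7, 5, -6, 10] = [0, 4, -7, 5, -6, 10] -> [0, 4, -7, 5, -6, 10] (max |s|=10)
Overall max amplitude: 10

Answer: 10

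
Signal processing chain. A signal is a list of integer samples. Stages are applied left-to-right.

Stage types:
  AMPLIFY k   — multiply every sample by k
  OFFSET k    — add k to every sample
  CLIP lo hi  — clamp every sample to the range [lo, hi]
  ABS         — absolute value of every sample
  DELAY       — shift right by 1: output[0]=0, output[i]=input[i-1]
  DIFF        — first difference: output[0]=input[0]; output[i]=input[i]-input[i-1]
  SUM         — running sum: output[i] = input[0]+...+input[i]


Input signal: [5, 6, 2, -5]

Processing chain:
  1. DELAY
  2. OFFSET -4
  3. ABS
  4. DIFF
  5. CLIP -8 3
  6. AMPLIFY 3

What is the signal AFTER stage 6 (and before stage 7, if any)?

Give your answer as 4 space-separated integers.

Answer: 9 -9 3 0

Derivation:
Input: [5, 6, 2, -5]
Stage 1 (DELAY): [0, 5, 6, 2] = [0, 5, 6, 2] -> [0, 5, 6, 2]
Stage 2 (OFFSET -4): 0+-4=-4, 5+-4=1, 6+-4=2, 2+-4=-2 -> [-4, 1, 2, -2]
Stage 3 (ABS): |-4|=4, |1|=1, |2|=2, |-2|=2 -> [4, 1, 2, 2]
Stage 4 (DIFF): s[0]=4, 1-4=-3, 2-1=1, 2-2=0 -> [4, -3, 1, 0]
Stage 5 (CLIP -8 3): clip(4,-8,3)=3, clip(-3,-8,3)=-3, clip(1,-8,3)=1, clip(0,-8,3)=0 -> [3, -3, 1, 0]
Stage 6 (AMPLIFY 3): 3*3=9, -3*3=-9, 1*3=3, 0*3=0 -> [9, -9, 3, 0]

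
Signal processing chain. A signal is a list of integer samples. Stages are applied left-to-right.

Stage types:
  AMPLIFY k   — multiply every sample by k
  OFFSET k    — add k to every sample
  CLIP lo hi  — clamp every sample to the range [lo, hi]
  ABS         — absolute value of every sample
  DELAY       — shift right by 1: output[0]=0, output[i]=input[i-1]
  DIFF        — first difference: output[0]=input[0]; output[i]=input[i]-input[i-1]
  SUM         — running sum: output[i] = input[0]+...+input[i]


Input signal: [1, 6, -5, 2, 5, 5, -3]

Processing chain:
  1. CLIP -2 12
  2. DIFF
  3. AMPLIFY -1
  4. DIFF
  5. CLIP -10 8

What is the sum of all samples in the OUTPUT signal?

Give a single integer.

Answer: 4

Derivation:
Input: [1, 6, -5, 2, 5, 5, -3]
Stage 1 (CLIP -2 12): clip(1,-2,12)=1, clip(6,-2,12)=6, clip(-5,-2,12)=-2, clip(2,-2,12)=2, clip(5,-2,12)=5, clip(5,-2,12)=5, clip(-3,-2,12)=-2 -> [1, 6, -2, 2, 5, 5, -2]
Stage 2 (DIFF): s[0]=1, 6-1=5, -2-6=-8, 2--2=4, 5-2=3, 5-5=0, -2-5=-7 -> [1, 5, -8, 4, 3, 0, -7]
Stage 3 (AMPLIFY -1): 1*-1=-1, 5*-1=-5, -8*-1=8, 4*-1=-4, 3*-1=-3, 0*-1=0, -7*-1=7 -> [-1, -5, 8, -4, -3, 0, 7]
Stage 4 (DIFF): s[0]=-1, -5--1=-4, 8--5=13, -4-8=-12, -3--4=1, 0--3=3, 7-0=7 -> [-1, -4, 13, -12, 1, 3, 7]
Stage 5 (CLIP -10 8): clip(-1,-10,8)=-1, clip(-4,-10,8)=-4, clip(13,-10,8)=8, clip(-12,-10,8)=-10, clip(1,-10,8)=1, clip(3,-10,8)=3, clip(7,-10,8)=7 -> [-1, -4, 8, -10, 1, 3, 7]
Output sum: 4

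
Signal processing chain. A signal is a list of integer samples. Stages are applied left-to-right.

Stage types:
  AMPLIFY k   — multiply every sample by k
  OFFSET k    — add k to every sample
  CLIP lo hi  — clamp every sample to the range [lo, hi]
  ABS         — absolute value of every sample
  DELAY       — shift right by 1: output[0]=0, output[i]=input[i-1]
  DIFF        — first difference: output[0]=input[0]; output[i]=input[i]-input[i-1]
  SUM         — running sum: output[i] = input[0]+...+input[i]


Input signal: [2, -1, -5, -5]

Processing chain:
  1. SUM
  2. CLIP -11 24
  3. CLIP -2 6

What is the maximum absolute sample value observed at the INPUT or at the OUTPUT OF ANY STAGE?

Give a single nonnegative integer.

Input: [2, -1, -5, -5] (max |s|=5)
Stage 1 (SUM): sum[0..0]=2, sum[0..1]=1, sum[0..2]=-4, sum[0..3]=-9 -> [2, 1, -4, -9] (max |s|=9)
Stage 2 (CLIP -11 24): clip(2,-11,24)=2, clip(1,-11,24)=1, clip(-4,-11,24)=-4, clip(-9,-11,24)=-9 -> [2, 1, -4, -9] (max |s|=9)
Stage 3 (CLIP -2 6): clip(2,-2,6)=2, clip(1,-2,6)=1, clip(-4,-2,6)=-2, clip(-9,-2,6)=-2 -> [2, 1, -2, -2] (max |s|=2)
Overall max amplitude: 9

Answer: 9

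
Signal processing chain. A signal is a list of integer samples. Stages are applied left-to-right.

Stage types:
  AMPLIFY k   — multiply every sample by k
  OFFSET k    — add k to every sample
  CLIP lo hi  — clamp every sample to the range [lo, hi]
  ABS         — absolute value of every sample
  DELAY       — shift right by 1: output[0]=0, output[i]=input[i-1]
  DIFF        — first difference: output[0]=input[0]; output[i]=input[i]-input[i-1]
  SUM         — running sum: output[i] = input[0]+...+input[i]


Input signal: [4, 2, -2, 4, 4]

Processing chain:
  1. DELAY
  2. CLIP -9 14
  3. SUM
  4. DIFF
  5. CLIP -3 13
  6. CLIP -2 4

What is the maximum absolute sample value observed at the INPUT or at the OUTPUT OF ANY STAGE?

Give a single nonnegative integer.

Input: [4, 2, -2, 4, 4] (max |s|=4)
Stage 1 (DELAY): [0, 4, 2, -2, 4] = [0, 4, 2, -2, 4] -> [0, 4, 2, -2, 4] (max |s|=4)
Stage 2 (CLIP -9 14): clip(0,-9,14)=0, clip(4,-9,14)=4, clip(2,-9,14)=2, clip(-2,-9,14)=-2, clip(4,-9,14)=4 -> [0, 4, 2, -2, 4] (max |s|=4)
Stage 3 (SUM): sum[0..0]=0, sum[0..1]=4, sum[0..2]=6, sum[0..3]=4, sum[0..4]=8 -> [0, 4, 6, 4, 8] (max |s|=8)
Stage 4 (DIFF): s[0]=0, 4-0=4, 6-4=2, 4-6=-2, 8-4=4 -> [0, 4, 2, -2, 4] (max |s|=4)
Stage 5 (CLIP -3 13): clip(0,-3,13)=0, clip(4,-3,13)=4, clip(2,-3,13)=2, clip(-2,-3,13)=-2, clip(4,-3,13)=4 -> [0, 4, 2, -2, 4] (max |s|=4)
Stage 6 (CLIP -2 4): clip(0,-2,4)=0, clip(4,-2,4)=4, clip(2,-2,4)=2, clip(-2,-2,4)=-2, clip(4,-2,4)=4 -> [0, 4, 2, -2, 4] (max |s|=4)
Overall max amplitude: 8

Answer: 8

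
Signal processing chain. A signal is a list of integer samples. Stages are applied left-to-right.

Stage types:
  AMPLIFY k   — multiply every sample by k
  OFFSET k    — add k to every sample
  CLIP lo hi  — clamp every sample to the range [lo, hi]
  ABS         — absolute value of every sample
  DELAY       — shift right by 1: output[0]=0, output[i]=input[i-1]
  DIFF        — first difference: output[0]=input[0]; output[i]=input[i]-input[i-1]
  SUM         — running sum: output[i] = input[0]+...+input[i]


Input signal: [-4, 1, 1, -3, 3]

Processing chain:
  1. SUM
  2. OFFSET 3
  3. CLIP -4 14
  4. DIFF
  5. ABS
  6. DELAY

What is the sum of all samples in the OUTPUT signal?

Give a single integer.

Answer: 6

Derivation:
Input: [-4, 1, 1, -3, 3]
Stage 1 (SUM): sum[0..0]=-4, sum[0..1]=-3, sum[0..2]=-2, sum[0..3]=-5, sum[0..4]=-2 -> [-4, -3, -2, -5, -2]
Stage 2 (OFFSET 3): -4+3=-1, -3+3=0, -2+3=1, -5+3=-2, -2+3=1 -> [-1, 0, 1, -2, 1]
Stage 3 (CLIP -4 14): clip(-1,-4,14)=-1, clip(0,-4,14)=0, clip(1,-4,14)=1, clip(-2,-4,14)=-2, clip(1,-4,14)=1 -> [-1, 0, 1, -2, 1]
Stage 4 (DIFF): s[0]=-1, 0--1=1, 1-0=1, -2-1=-3, 1--2=3 -> [-1, 1, 1, -3, 3]
Stage 5 (ABS): |-1|=1, |1|=1, |1|=1, |-3|=3, |3|=3 -> [1, 1, 1, 3, 3]
Stage 6 (DELAY): [0, 1, 1, 1, 3] = [0, 1, 1, 1, 3] -> [0, 1, 1, 1, 3]
Output sum: 6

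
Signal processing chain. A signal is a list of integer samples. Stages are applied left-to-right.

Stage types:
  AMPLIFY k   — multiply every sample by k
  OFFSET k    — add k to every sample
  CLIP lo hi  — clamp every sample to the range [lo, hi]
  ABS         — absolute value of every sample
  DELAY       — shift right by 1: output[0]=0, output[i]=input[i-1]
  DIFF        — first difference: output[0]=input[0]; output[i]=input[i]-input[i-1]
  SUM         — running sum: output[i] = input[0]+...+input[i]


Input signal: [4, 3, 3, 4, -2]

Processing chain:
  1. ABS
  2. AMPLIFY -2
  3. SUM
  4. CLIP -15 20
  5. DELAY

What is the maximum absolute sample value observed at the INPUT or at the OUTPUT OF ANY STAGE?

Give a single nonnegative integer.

Answer: 32

Derivation:
Input: [4, 3, 3, 4, -2] (max |s|=4)
Stage 1 (ABS): |4|=4, |3|=3, |3|=3, |4|=4, |-2|=2 -> [4, 3, 3, 4, 2] (max |s|=4)
Stage 2 (AMPLIFY -2): 4*-2=-8, 3*-2=-6, 3*-2=-6, 4*-2=-8, 2*-2=-4 -> [-8, -6, -6, -8, -4] (max |s|=8)
Stage 3 (SUM): sum[0..0]=-8, sum[0..1]=-14, sum[0..2]=-20, sum[0..3]=-28, sum[0..4]=-32 -> [-8, -14, -20, -28, -32] (max |s|=32)
Stage 4 (CLIP -15 20): clip(-8,-15,20)=-8, clip(-14,-15,20)=-14, clip(-20,-15,20)=-15, clip(-28,-15,20)=-15, clip(-32,-15,20)=-15 -> [-8, -14, -15, -15, -15] (max |s|=15)
Stage 5 (DELAY): [0, -8, -14, -15, -15] = [0, -8, -14, -15, -15] -> [0, -8, -14, -15, -15] (max |s|=15)
Overall max amplitude: 32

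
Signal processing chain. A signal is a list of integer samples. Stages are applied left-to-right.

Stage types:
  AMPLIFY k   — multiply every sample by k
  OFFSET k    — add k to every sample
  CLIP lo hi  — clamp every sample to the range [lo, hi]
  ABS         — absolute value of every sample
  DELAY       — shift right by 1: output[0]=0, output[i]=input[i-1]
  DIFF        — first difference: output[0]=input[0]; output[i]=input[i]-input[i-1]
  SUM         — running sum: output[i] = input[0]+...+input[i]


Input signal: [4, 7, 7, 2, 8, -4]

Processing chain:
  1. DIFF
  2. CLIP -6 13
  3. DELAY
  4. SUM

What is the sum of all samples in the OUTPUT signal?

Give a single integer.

Input: [4, 7, 7, 2, 8, -4]
Stage 1 (DIFF): s[0]=4, 7-4=3, 7-7=0, 2-7=-5, 8-2=6, -4-8=-12 -> [4, 3, 0, -5, 6, -12]
Stage 2 (CLIP -6 13): clip(4,-6,13)=4, clip(3,-6,13)=3, clip(0,-6,13)=0, clip(-5,-6,13)=-5, clip(6,-6,13)=6, clip(-12,-6,13)=-6 -> [4, 3, 0, -5, 6, -6]
Stage 3 (DELAY): [0, 4, 3, 0, -5, 6] = [0, 4, 3, 0, -5, 6] -> [0, 4, 3, 0, -5, 6]
Stage 4 (SUM): sum[0..0]=0, sum[0..1]=4, sum[0..2]=7, sum[0..3]=7, sum[0..4]=2, sum[0..5]=8 -> [0, 4, 7, 7, 2, 8]
Output sum: 28

Answer: 28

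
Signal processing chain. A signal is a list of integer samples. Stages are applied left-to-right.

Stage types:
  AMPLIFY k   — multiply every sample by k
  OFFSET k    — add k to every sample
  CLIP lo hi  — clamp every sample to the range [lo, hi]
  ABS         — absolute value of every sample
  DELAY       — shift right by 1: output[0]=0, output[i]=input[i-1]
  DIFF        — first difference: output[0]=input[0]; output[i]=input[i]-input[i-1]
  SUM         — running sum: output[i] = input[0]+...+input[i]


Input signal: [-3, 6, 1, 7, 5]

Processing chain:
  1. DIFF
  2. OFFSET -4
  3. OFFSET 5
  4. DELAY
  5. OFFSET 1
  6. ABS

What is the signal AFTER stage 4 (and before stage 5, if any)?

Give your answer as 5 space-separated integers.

Answer: 0 -2 10 -4 7

Derivation:
Input: [-3, 6, 1, 7, 5]
Stage 1 (DIFF): s[0]=-3, 6--3=9, 1-6=-5, 7-1=6, 5-7=-2 -> [-3, 9, -5, 6, -2]
Stage 2 (OFFSET -4): -3+-4=-7, 9+-4=5, -5+-4=-9, 6+-4=2, -2+-4=-6 -> [-7, 5, -9, 2, -6]
Stage 3 (OFFSET 5): -7+5=-2, 5+5=10, -9+5=-4, 2+5=7, -6+5=-1 -> [-2, 10, -4, 7, -1]
Stage 4 (DELAY): [0, -2, 10, -4, 7] = [0, -2, 10, -4, 7] -> [0, -2, 10, -4, 7]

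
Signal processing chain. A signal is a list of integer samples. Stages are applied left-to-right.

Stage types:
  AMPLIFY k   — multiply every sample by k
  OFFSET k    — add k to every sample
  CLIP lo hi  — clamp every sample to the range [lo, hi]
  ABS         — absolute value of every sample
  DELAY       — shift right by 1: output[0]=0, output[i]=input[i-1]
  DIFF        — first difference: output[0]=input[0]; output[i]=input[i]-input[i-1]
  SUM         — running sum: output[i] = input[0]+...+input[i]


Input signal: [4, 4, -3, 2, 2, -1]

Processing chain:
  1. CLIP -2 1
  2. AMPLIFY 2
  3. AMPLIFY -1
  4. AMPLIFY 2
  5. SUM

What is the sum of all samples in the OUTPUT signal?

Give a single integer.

Input: [4, 4, -3, 2, 2, -1]
Stage 1 (CLIP -2 1): clip(4,-2,1)=1, clip(4,-2,1)=1, clip(-3,-2,1)=-2, clip(2,-2,1)=1, clip(2,-2,1)=1, clip(-1,-2,1)=-1 -> [1, 1, -2, 1, 1, -1]
Stage 2 (AMPLIFY 2): 1*2=2, 1*2=2, -2*2=-4, 1*2=2, 1*2=2, -1*2=-2 -> [2, 2, -4, 2, 2, -2]
Stage 3 (AMPLIFY -1): 2*-1=-2, 2*-1=-2, -4*-1=4, 2*-1=-2, 2*-1=-2, -2*-1=2 -> [-2, -2, 4, -2, -2, 2]
Stage 4 (AMPLIFY 2): -2*2=-4, -2*2=-4, 4*2=8, -2*2=-4, -2*2=-4, 2*2=4 -> [-4, -4, 8, -4, -4, 4]
Stage 5 (SUM): sum[0..0]=-4, sum[0..1]=-8, sum[0..2]=0, sum[0..3]=-4, sum[0..4]=-8, sum[0..5]=-4 -> [-4, -8, 0, -4, -8, -4]
Output sum: -28

Answer: -28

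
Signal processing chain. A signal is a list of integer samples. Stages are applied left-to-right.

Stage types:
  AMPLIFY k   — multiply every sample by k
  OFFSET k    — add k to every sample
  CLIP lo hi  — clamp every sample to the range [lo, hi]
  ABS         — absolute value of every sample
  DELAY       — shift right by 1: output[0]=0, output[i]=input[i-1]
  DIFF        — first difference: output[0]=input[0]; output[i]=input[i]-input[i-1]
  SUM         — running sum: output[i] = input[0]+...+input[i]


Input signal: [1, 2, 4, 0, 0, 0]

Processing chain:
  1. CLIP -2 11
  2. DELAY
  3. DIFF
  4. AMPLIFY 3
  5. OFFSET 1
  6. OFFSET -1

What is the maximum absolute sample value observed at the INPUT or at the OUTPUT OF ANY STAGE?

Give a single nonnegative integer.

Input: [1, 2, 4, 0, 0, 0] (max |s|=4)
Stage 1 (CLIP -2 11): clip(1,-2,11)=1, clip(2,-2,11)=2, clip(4,-2,11)=4, clip(0,-2,11)=0, clip(0,-2,11)=0, clip(0,-2,11)=0 -> [1, 2, 4, 0, 0, 0] (max |s|=4)
Stage 2 (DELAY): [0, 1, 2, 4, 0, 0] = [0, 1, 2, 4, 0, 0] -> [0, 1, 2, 4, 0, 0] (max |s|=4)
Stage 3 (DIFF): s[0]=0, 1-0=1, 2-1=1, 4-2=2, 0-4=-4, 0-0=0 -> [0, 1, 1, 2, -4, 0] (max |s|=4)
Stage 4 (AMPLIFY 3): 0*3=0, 1*3=3, 1*3=3, 2*3=6, -4*3=-12, 0*3=0 -> [0, 3, 3, 6, -12, 0] (max |s|=12)
Stage 5 (OFFSET 1): 0+1=1, 3+1=4, 3+1=4, 6+1=7, -12+1=-11, 0+1=1 -> [1, 4, 4, 7, -11, 1] (max |s|=11)
Stage 6 (OFFSET -1): 1+-1=0, 4+-1=3, 4+-1=3, 7+-1=6, -11+-1=-12, 1+-1=0 -> [0, 3, 3, 6, -12, 0] (max |s|=12)
Overall max amplitude: 12

Answer: 12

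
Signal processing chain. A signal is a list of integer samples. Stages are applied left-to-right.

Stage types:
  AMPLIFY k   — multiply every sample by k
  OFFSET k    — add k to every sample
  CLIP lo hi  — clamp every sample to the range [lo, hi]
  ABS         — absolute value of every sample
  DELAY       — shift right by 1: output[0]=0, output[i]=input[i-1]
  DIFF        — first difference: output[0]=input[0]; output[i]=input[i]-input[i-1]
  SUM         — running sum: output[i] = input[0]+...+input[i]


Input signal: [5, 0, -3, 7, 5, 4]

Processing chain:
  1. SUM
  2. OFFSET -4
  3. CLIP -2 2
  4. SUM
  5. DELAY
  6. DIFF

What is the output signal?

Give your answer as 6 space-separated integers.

Input: [5, 0, -3, 7, 5, 4]
Stage 1 (SUM): sum[0..0]=5, sum[0..1]=5, sum[0..2]=2, sum[0..3]=9, sum[0..4]=14, sum[0..5]=18 -> [5, 5, 2, 9, 14, 18]
Stage 2 (OFFSET -4): 5+-4=1, 5+-4=1, 2+-4=-2, 9+-4=5, 14+-4=10, 18+-4=14 -> [1, 1, -2, 5, 10, 14]
Stage 3 (CLIP -2 2): clip(1,-2,2)=1, clip(1,-2,2)=1, clip(-2,-2,2)=-2, clip(5,-2,2)=2, clip(10,-2,2)=2, clip(14,-2,2)=2 -> [1, 1, -2, 2, 2, 2]
Stage 4 (SUM): sum[0..0]=1, sum[0..1]=2, sum[0..2]=0, sum[0..3]=2, sum[0..4]=4, sum[0..5]=6 -> [1, 2, 0, 2, 4, 6]
Stage 5 (DELAY): [0, 1, 2, 0, 2, 4] = [0, 1, 2, 0, 2, 4] -> [0, 1, 2, 0, 2, 4]
Stage 6 (DIFF): s[0]=0, 1-0=1, 2-1=1, 0-2=-2, 2-0=2, 4-2=2 -> [0, 1, 1, -2, 2, 2]

Answer: 0 1 1 -2 2 2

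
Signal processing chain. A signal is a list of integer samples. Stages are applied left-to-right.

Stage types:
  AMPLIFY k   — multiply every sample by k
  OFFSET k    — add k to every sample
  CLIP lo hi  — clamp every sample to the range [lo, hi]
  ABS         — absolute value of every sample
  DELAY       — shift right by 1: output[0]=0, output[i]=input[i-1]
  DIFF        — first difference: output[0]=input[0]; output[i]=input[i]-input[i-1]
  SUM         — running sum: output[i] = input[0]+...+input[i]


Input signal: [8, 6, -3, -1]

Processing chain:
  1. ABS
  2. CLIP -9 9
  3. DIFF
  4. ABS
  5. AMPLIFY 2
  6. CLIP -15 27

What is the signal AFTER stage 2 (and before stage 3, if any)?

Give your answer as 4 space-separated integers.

Input: [8, 6, -3, -1]
Stage 1 (ABS): |8|=8, |6|=6, |-3|=3, |-1|=1 -> [8, 6, 3, 1]
Stage 2 (CLIP -9 9): clip(8,-9,9)=8, clip(6,-9,9)=6, clip(3,-9,9)=3, clip(1,-9,9)=1 -> [8, 6, 3, 1]

Answer: 8 6 3 1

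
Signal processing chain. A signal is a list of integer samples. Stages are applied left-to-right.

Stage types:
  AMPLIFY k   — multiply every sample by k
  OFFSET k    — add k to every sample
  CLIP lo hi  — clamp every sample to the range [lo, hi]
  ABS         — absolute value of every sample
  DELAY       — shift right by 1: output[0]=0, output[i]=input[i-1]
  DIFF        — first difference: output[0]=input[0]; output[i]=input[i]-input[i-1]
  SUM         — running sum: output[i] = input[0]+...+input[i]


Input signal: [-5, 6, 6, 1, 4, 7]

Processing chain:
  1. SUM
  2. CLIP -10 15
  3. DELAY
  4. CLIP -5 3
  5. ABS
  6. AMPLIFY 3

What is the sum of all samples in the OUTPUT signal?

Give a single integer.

Input: [-5, 6, 6, 1, 4, 7]
Stage 1 (SUM): sum[0..0]=-5, sum[0..1]=1, sum[0..2]=7, sum[0..3]=8, sum[0..4]=12, sum[0..5]=19 -> [-5, 1, 7, 8, 12, 19]
Stage 2 (CLIP -10 15): clip(-5,-10,15)=-5, clip(1,-10,15)=1, clip(7,-10,15)=7, clip(8,-10,15)=8, clip(12,-10,15)=12, clip(19,-10,15)=15 -> [-5, 1, 7, 8, 12, 15]
Stage 3 (DELAY): [0, -5, 1, 7, 8, 12] = [0, -5, 1, 7, 8, 12] -> [0, -5, 1, 7, 8, 12]
Stage 4 (CLIP -5 3): clip(0,-5,3)=0, clip(-5,-5,3)=-5, clip(1,-5,3)=1, clip(7,-5,3)=3, clip(8,-5,3)=3, clip(12,-5,3)=3 -> [0, -5, 1, 3, 3, 3]
Stage 5 (ABS): |0|=0, |-5|=5, |1|=1, |3|=3, |3|=3, |3|=3 -> [0, 5, 1, 3, 3, 3]
Stage 6 (AMPLIFY 3): 0*3=0, 5*3=15, 1*3=3, 3*3=9, 3*3=9, 3*3=9 -> [0, 15, 3, 9, 9, 9]
Output sum: 45

Answer: 45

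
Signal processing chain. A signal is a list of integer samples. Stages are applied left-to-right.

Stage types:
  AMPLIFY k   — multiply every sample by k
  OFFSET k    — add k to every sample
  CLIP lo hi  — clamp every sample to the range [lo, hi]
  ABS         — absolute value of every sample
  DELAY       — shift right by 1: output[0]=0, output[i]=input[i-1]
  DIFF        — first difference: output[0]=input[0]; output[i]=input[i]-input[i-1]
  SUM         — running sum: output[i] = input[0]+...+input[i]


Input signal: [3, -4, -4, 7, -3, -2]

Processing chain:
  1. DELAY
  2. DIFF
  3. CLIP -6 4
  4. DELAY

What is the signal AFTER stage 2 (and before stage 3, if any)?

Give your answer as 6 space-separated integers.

Answer: 0 3 -7 0 11 -10

Derivation:
Input: [3, -4, -4, 7, -3, -2]
Stage 1 (DELAY): [0, 3, -4, -4, 7, -3] = [0, 3, -4, -4, 7, -3] -> [0, 3, -4, -4, 7, -3]
Stage 2 (DIFF): s[0]=0, 3-0=3, -4-3=-7, -4--4=0, 7--4=11, -3-7=-10 -> [0, 3, -7, 0, 11, -10]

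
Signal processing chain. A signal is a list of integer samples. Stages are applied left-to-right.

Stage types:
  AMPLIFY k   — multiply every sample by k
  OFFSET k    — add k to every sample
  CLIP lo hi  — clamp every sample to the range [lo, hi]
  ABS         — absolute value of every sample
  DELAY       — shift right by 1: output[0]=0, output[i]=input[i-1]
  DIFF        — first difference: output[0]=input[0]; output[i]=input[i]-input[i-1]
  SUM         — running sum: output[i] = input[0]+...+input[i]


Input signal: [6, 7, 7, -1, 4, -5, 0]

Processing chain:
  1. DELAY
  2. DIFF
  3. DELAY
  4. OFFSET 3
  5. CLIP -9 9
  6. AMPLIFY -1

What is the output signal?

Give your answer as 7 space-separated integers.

Answer: -3 -3 -9 -4 -3 5 -8

Derivation:
Input: [6, 7, 7, -1, 4, -5, 0]
Stage 1 (DELAY): [0, 6, 7, 7, -1, 4, -5] = [0, 6, 7, 7, -1, 4, -5] -> [0, 6, 7, 7, -1, 4, -5]
Stage 2 (DIFF): s[0]=0, 6-0=6, 7-6=1, 7-7=0, -1-7=-8, 4--1=5, -5-4=-9 -> [0, 6, 1, 0, -8, 5, -9]
Stage 3 (DELAY): [0, 0, 6, 1, 0, -8, 5] = [0, 0, 6, 1, 0, -8, 5] -> [0, 0, 6, 1, 0, -8, 5]
Stage 4 (OFFSET 3): 0+3=3, 0+3=3, 6+3=9, 1+3=4, 0+3=3, -8+3=-5, 5+3=8 -> [3, 3, 9, 4, 3, -5, 8]
Stage 5 (CLIP -9 9): clip(3,-9,9)=3, clip(3,-9,9)=3, clip(9,-9,9)=9, clip(4,-9,9)=4, clip(3,-9,9)=3, clip(-5,-9,9)=-5, clip(8,-9,9)=8 -> [3, 3, 9, 4, 3, -5, 8]
Stage 6 (AMPLIFY -1): 3*-1=-3, 3*-1=-3, 9*-1=-9, 4*-1=-4, 3*-1=-3, -5*-1=5, 8*-1=-8 -> [-3, -3, -9, -4, -3, 5, -8]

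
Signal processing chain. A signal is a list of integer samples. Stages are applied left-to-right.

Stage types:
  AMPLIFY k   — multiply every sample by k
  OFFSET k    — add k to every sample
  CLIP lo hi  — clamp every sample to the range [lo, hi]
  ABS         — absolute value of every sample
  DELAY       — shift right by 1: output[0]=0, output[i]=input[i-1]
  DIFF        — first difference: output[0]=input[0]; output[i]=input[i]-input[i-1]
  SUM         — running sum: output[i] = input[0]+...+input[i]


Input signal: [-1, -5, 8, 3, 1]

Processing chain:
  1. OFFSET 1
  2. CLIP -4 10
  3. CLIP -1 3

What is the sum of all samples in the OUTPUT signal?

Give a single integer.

Input: [-1, -5, 8, 3, 1]
Stage 1 (OFFSET 1): -1+1=0, -5+1=-4, 8+1=9, 3+1=4, 1+1=2 -> [0, -4, 9, 4, 2]
Stage 2 (CLIP -4 10): clip(0,-4,10)=0, clip(-4,-4,10)=-4, clip(9,-4,10)=9, clip(4,-4,10)=4, clip(2,-4,10)=2 -> [0, -4, 9, 4, 2]
Stage 3 (CLIP -1 3): clip(0,-1,3)=0, clip(-4,-1,3)=-1, clip(9,-1,3)=3, clip(4,-1,3)=3, clip(2,-1,3)=2 -> [0, -1, 3, 3, 2]
Output sum: 7

Answer: 7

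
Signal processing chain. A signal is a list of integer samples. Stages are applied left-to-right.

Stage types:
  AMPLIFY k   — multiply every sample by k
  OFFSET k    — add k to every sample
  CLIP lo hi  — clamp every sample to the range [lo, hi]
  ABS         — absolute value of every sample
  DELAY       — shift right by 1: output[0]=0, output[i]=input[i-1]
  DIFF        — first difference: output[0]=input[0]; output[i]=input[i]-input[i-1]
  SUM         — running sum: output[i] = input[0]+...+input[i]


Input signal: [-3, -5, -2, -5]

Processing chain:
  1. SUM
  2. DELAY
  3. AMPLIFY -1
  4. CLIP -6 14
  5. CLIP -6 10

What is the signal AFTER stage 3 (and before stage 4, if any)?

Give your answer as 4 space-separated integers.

Answer: 0 3 8 10

Derivation:
Input: [-3, -5, -2, -5]
Stage 1 (SUM): sum[0..0]=-3, sum[0..1]=-8, sum[0..2]=-10, sum[0..3]=-15 -> [-3, -8, -10, -15]
Stage 2 (DELAY): [0, -3, -8, -10] = [0, -3, -8, -10] -> [0, -3, -8, -10]
Stage 3 (AMPLIFY -1): 0*-1=0, -3*-1=3, -8*-1=8, -10*-1=10 -> [0, 3, 8, 10]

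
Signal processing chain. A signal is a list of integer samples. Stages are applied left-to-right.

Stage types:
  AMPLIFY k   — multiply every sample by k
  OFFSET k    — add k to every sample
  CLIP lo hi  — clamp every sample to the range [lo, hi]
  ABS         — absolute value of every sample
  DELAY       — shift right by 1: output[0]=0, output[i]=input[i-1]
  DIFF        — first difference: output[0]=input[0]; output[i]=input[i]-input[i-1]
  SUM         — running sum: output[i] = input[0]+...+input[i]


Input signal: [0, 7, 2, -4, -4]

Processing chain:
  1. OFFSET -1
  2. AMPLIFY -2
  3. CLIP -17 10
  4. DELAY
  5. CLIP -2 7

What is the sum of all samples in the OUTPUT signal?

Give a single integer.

Answer: 5

Derivation:
Input: [0, 7, 2, -4, -4]
Stage 1 (OFFSET -1): 0+-1=-1, 7+-1=6, 2+-1=1, -4+-1=-5, -4+-1=-5 -> [-1, 6, 1, -5, -5]
Stage 2 (AMPLIFY -2): -1*-2=2, 6*-2=-12, 1*-2=-2, -5*-2=10, -5*-2=10 -> [2, -12, -2, 10, 10]
Stage 3 (CLIP -17 10): clip(2,-17,10)=2, clip(-12,-17,10)=-12, clip(-2,-17,10)=-2, clip(10,-17,10)=10, clip(10,-17,10)=10 -> [2, -12, -2, 10, 10]
Stage 4 (DELAY): [0, 2, -12, -2, 10] = [0, 2, -12, -2, 10] -> [0, 2, -12, -2, 10]
Stage 5 (CLIP -2 7): clip(0,-2,7)=0, clip(2,-2,7)=2, clip(-12,-2,7)=-2, clip(-2,-2,7)=-2, clip(10,-2,7)=7 -> [0, 2, -2, -2, 7]
Output sum: 5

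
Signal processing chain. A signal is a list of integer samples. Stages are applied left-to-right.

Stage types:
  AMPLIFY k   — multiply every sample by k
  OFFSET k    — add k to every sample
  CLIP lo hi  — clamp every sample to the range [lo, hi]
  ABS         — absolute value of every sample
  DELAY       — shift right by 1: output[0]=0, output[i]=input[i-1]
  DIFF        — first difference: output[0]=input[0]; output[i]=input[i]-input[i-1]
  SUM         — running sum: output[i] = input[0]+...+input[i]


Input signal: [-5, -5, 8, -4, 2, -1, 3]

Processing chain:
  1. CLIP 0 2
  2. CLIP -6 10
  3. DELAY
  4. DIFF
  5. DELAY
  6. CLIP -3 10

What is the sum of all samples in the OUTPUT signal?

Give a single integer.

Input: [-5, -5, 8, -4, 2, -1, 3]
Stage 1 (CLIP 0 2): clip(-5,0,2)=0, clip(-5,0,2)=0, clip(8,0,2)=2, clip(-4,0,2)=0, clip(2,0,2)=2, clip(-1,0,2)=0, clip(3,0,2)=2 -> [0, 0, 2, 0, 2, 0, 2]
Stage 2 (CLIP -6 10): clip(0,-6,10)=0, clip(0,-6,10)=0, clip(2,-6,10)=2, clip(0,-6,10)=0, clip(2,-6,10)=2, clip(0,-6,10)=0, clip(2,-6,10)=2 -> [0, 0, 2, 0, 2, 0, 2]
Stage 3 (DELAY): [0, 0, 0, 2, 0, 2, 0] = [0, 0, 0, 2, 0, 2, 0] -> [0, 0, 0, 2, 0, 2, 0]
Stage 4 (DIFF): s[0]=0, 0-0=0, 0-0=0, 2-0=2, 0-2=-2, 2-0=2, 0-2=-2 -> [0, 0, 0, 2, -2, 2, -2]
Stage 5 (DELAY): [0, 0, 0, 0, 2, -2, 2] = [0, 0, 0, 0, 2, -2, 2] -> [0, 0, 0, 0, 2, -2, 2]
Stage 6 (CLIP -3 10): clip(0,-3,10)=0, clip(0,-3,10)=0, clip(0,-3,10)=0, clip(0,-3,10)=0, clip(2,-3,10)=2, clip(-2,-3,10)=-2, clip(2,-3,10)=2 -> [0, 0, 0, 0, 2, -2, 2]
Output sum: 2

Answer: 2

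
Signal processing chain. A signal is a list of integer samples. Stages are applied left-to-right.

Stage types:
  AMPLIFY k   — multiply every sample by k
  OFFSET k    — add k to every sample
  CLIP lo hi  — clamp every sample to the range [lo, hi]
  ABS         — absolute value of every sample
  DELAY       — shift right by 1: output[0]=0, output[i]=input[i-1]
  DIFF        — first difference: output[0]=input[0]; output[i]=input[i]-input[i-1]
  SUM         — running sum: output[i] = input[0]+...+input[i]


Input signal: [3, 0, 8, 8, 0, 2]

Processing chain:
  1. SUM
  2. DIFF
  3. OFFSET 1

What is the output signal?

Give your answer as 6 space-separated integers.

Answer: 4 1 9 9 1 3

Derivation:
Input: [3, 0, 8, 8, 0, 2]
Stage 1 (SUM): sum[0..0]=3, sum[0..1]=3, sum[0..2]=11, sum[0..3]=19, sum[0..4]=19, sum[0..5]=21 -> [3, 3, 11, 19, 19, 21]
Stage 2 (DIFF): s[0]=3, 3-3=0, 11-3=8, 19-11=8, 19-19=0, 21-19=2 -> [3, 0, 8, 8, 0, 2]
Stage 3 (OFFSET 1): 3+1=4, 0+1=1, 8+1=9, 8+1=9, 0+1=1, 2+1=3 -> [4, 1, 9, 9, 1, 3]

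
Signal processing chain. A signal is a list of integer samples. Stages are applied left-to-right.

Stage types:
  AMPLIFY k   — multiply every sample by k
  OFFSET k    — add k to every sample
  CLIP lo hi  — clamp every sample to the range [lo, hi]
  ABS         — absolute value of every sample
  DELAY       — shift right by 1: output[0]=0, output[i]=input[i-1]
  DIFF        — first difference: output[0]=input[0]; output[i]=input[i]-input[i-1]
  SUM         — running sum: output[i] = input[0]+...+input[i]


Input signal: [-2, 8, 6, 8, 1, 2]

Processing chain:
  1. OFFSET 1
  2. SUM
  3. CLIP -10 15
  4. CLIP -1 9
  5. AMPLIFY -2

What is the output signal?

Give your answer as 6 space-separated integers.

Input: [-2, 8, 6, 8, 1, 2]
Stage 1 (OFFSET 1): -2+1=-1, 8+1=9, 6+1=7, 8+1=9, 1+1=2, 2+1=3 -> [-1, 9, 7, 9, 2, 3]
Stage 2 (SUM): sum[0..0]=-1, sum[0..1]=8, sum[0..2]=15, sum[0..3]=24, sum[0..4]=26, sum[0..5]=29 -> [-1, 8, 15, 24, 26, 29]
Stage 3 (CLIP -10 15): clip(-1,-10,15)=-1, clip(8,-10,15)=8, clip(15,-10,15)=15, clip(24,-10,15)=15, clip(26,-10,15)=15, clip(29,-10,15)=15 -> [-1, 8, 15, 15, 15, 15]
Stage 4 (CLIP -1 9): clip(-1,-1,9)=-1, clip(8,-1,9)=8, clip(15,-1,9)=9, clip(15,-1,9)=9, clip(15,-1,9)=9, clip(15,-1,9)=9 -> [-1, 8, 9, 9, 9, 9]
Stage 5 (AMPLIFY -2): -1*-2=2, 8*-2=-16, 9*-2=-18, 9*-2=-18, 9*-2=-18, 9*-2=-18 -> [2, -16, -18, -18, -18, -18]

Answer: 2 -16 -18 -18 -18 -18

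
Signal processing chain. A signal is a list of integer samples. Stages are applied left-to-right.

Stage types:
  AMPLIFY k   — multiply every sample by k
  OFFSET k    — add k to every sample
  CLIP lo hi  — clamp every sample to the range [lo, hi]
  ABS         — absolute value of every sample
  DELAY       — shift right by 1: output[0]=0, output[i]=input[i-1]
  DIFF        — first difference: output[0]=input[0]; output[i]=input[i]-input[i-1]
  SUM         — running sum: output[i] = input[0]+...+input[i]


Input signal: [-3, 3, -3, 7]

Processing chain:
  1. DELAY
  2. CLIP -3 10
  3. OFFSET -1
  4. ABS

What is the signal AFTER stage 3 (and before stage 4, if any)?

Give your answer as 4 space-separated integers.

Answer: -1 -4 2 -4

Derivation:
Input: [-3, 3, -3, 7]
Stage 1 (DELAY): [0, -3, 3, -3] = [0, -3, 3, -3] -> [0, -3, 3, -3]
Stage 2 (CLIP -3 10): clip(0,-3,10)=0, clip(-3,-3,10)=-3, clip(3,-3,10)=3, clip(-3,-3,10)=-3 -> [0, -3, 3, -3]
Stage 3 (OFFSET -1): 0+-1=-1, -3+-1=-4, 3+-1=2, -3+-1=-4 -> [-1, -4, 2, -4]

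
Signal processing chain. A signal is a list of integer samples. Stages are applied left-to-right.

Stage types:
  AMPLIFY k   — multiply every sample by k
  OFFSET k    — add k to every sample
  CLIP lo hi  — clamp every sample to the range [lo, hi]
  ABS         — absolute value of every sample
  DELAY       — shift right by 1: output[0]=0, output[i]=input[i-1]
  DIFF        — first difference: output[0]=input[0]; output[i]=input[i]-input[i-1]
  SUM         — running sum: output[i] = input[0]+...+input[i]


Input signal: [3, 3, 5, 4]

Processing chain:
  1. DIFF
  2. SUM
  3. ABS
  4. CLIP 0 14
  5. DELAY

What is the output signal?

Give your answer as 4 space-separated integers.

Answer: 0 3 3 5

Derivation:
Input: [3, 3, 5, 4]
Stage 1 (DIFF): s[0]=3, 3-3=0, 5-3=2, 4-5=-1 -> [3, 0, 2, -1]
Stage 2 (SUM): sum[0..0]=3, sum[0..1]=3, sum[0..2]=5, sum[0..3]=4 -> [3, 3, 5, 4]
Stage 3 (ABS): |3|=3, |3|=3, |5|=5, |4|=4 -> [3, 3, 5, 4]
Stage 4 (CLIP 0 14): clip(3,0,14)=3, clip(3,0,14)=3, clip(5,0,14)=5, clip(4,0,14)=4 -> [3, 3, 5, 4]
Stage 5 (DELAY): [0, 3, 3, 5] = [0, 3, 3, 5] -> [0, 3, 3, 5]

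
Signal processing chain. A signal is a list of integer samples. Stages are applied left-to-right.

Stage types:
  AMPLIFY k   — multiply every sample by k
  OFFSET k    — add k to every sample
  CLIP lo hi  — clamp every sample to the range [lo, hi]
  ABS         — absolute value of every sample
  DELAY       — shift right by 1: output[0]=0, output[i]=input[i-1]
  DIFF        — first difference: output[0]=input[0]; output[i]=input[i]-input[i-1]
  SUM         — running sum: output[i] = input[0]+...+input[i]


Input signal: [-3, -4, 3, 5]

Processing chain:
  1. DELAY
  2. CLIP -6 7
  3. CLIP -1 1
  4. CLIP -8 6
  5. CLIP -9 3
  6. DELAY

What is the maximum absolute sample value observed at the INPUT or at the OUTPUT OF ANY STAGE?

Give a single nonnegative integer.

Answer: 5

Derivation:
Input: [-3, -4, 3, 5] (max |s|=5)
Stage 1 (DELAY): [0, -3, -4, 3] = [0, -3, -4, 3] -> [0, -3, -4, 3] (max |s|=4)
Stage 2 (CLIP -6 7): clip(0,-6,7)=0, clip(-3,-6,7)=-3, clip(-4,-6,7)=-4, clip(3,-6,7)=3 -> [0, -3, -4, 3] (max |s|=4)
Stage 3 (CLIP -1 1): clip(0,-1,1)=0, clip(-3,-1,1)=-1, clip(-4,-1,1)=-1, clip(3,-1,1)=1 -> [0, -1, -1, 1] (max |s|=1)
Stage 4 (CLIP -8 6): clip(0,-8,6)=0, clip(-1,-8,6)=-1, clip(-1,-8,6)=-1, clip(1,-8,6)=1 -> [0, -1, -1, 1] (max |s|=1)
Stage 5 (CLIP -9 3): clip(0,-9,3)=0, clip(-1,-9,3)=-1, clip(-1,-9,3)=-1, clip(1,-9,3)=1 -> [0, -1, -1, 1] (max |s|=1)
Stage 6 (DELAY): [0, 0, -1, -1] = [0, 0, -1, -1] -> [0, 0, -1, -1] (max |s|=1)
Overall max amplitude: 5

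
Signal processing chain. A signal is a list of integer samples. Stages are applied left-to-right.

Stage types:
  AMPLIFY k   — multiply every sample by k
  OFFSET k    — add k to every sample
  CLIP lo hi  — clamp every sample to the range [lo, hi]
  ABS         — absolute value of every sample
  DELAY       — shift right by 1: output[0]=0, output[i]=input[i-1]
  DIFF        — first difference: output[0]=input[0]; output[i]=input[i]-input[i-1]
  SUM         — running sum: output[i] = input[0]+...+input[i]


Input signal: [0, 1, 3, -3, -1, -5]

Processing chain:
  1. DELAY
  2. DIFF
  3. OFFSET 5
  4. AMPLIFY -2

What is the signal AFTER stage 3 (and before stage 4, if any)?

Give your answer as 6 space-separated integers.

Input: [0, 1, 3, -3, -1, -5]
Stage 1 (DELAY): [0, 0, 1, 3, -3, -1] = [0, 0, 1, 3, -3, -1] -> [0, 0, 1, 3, -3, -1]
Stage 2 (DIFF): s[0]=0, 0-0=0, 1-0=1, 3-1=2, -3-3=-6, -1--3=2 -> [0, 0, 1, 2, -6, 2]
Stage 3 (OFFSET 5): 0+5=5, 0+5=5, 1+5=6, 2+5=7, -6+5=-1, 2+5=7 -> [5, 5, 6, 7, -1, 7]

Answer: 5 5 6 7 -1 7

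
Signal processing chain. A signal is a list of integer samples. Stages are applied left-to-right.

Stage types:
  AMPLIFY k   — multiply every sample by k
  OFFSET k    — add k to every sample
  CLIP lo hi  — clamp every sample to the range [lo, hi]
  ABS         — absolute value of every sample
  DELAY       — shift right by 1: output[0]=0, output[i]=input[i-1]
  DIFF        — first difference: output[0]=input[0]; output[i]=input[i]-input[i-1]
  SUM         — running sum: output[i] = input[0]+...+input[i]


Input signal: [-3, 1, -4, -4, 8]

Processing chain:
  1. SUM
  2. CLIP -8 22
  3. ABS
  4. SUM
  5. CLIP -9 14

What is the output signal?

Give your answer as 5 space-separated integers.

Answer: 3 5 11 14 14

Derivation:
Input: [-3, 1, -4, -4, 8]
Stage 1 (SUM): sum[0..0]=-3, sum[0..1]=-2, sum[0..2]=-6, sum[0..3]=-10, sum[0..4]=-2 -> [-3, -2, -6, -10, -2]
Stage 2 (CLIP -8 22): clip(-3,-8,22)=-3, clip(-2,-8,22)=-2, clip(-6,-8,22)=-6, clip(-10,-8,22)=-8, clip(-2,-8,22)=-2 -> [-3, -2, -6, -8, -2]
Stage 3 (ABS): |-3|=3, |-2|=2, |-6|=6, |-8|=8, |-2|=2 -> [3, 2, 6, 8, 2]
Stage 4 (SUM): sum[0..0]=3, sum[0..1]=5, sum[0..2]=11, sum[0..3]=19, sum[0..4]=21 -> [3, 5, 11, 19, 21]
Stage 5 (CLIP -9 14): clip(3,-9,14)=3, clip(5,-9,14)=5, clip(11,-9,14)=11, clip(19,-9,14)=14, clip(21,-9,14)=14 -> [3, 5, 11, 14, 14]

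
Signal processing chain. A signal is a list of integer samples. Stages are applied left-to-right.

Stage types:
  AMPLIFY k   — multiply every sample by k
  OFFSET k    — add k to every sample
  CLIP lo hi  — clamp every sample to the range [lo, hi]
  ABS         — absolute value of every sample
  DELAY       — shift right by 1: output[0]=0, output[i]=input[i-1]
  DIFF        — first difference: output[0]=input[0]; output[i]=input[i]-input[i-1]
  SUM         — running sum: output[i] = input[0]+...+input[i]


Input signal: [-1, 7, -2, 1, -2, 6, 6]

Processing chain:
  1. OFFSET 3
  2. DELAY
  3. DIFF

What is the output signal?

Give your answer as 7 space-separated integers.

Input: [-1, 7, -2, 1, -2, 6, 6]
Stage 1 (OFFSET 3): -1+3=2, 7+3=10, -2+3=1, 1+3=4, -2+3=1, 6+3=9, 6+3=9 -> [2, 10, 1, 4, 1, 9, 9]
Stage 2 (DELAY): [0, 2, 10, 1, 4, 1, 9] = [0, 2, 10, 1, 4, 1, 9] -> [0, 2, 10, 1, 4, 1, 9]
Stage 3 (DIFF): s[0]=0, 2-0=2, 10-2=8, 1-10=-9, 4-1=3, 1-4=-3, 9-1=8 -> [0, 2, 8, -9, 3, -3, 8]

Answer: 0 2 8 -9 3 -3 8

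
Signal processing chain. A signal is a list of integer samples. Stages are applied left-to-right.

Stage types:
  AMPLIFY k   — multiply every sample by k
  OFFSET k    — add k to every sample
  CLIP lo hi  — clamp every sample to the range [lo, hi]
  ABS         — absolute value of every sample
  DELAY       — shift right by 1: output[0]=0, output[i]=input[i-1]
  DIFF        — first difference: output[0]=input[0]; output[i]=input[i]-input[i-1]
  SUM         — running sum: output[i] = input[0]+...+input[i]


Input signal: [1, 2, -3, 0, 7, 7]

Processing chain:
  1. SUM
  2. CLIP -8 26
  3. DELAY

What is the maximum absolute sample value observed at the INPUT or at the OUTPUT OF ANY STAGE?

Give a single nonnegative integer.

Answer: 14

Derivation:
Input: [1, 2, -3, 0, 7, 7] (max |s|=7)
Stage 1 (SUM): sum[0..0]=1, sum[0..1]=3, sum[0..2]=0, sum[0..3]=0, sum[0..4]=7, sum[0..5]=14 -> [1, 3, 0, 0, 7, 14] (max |s|=14)
Stage 2 (CLIP -8 26): clip(1,-8,26)=1, clip(3,-8,26)=3, clip(0,-8,26)=0, clip(0,-8,26)=0, clip(7,-8,26)=7, clip(14,-8,26)=14 -> [1, 3, 0, 0, 7, 14] (max |s|=14)
Stage 3 (DELAY): [0, 1, 3, 0, 0, 7] = [0, 1, 3, 0, 0, 7] -> [0, 1, 3, 0, 0, 7] (max |s|=7)
Overall max amplitude: 14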